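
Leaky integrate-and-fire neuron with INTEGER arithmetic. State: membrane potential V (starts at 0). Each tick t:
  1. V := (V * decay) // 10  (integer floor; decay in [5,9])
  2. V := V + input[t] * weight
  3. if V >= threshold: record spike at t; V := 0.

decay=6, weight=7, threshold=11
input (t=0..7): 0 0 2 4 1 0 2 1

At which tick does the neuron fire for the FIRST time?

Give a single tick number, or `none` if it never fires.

t=0: input=0 -> V=0
t=1: input=0 -> V=0
t=2: input=2 -> V=0 FIRE
t=3: input=4 -> V=0 FIRE
t=4: input=1 -> V=7
t=5: input=0 -> V=4
t=6: input=2 -> V=0 FIRE
t=7: input=1 -> V=7

Answer: 2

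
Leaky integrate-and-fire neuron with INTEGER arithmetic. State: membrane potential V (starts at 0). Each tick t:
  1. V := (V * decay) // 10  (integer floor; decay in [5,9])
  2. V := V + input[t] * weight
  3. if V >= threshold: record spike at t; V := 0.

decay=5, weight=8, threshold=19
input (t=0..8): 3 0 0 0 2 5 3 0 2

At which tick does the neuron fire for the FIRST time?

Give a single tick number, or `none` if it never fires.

Answer: 0

Derivation:
t=0: input=3 -> V=0 FIRE
t=1: input=0 -> V=0
t=2: input=0 -> V=0
t=3: input=0 -> V=0
t=4: input=2 -> V=16
t=5: input=5 -> V=0 FIRE
t=6: input=3 -> V=0 FIRE
t=7: input=0 -> V=0
t=8: input=2 -> V=16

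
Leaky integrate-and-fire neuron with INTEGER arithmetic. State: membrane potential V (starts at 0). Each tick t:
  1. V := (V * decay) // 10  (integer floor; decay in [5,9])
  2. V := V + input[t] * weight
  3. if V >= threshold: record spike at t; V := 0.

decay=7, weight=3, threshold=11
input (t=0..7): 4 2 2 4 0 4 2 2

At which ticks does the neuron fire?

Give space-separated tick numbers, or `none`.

t=0: input=4 -> V=0 FIRE
t=1: input=2 -> V=6
t=2: input=2 -> V=10
t=3: input=4 -> V=0 FIRE
t=4: input=0 -> V=0
t=5: input=4 -> V=0 FIRE
t=6: input=2 -> V=6
t=7: input=2 -> V=10

Answer: 0 3 5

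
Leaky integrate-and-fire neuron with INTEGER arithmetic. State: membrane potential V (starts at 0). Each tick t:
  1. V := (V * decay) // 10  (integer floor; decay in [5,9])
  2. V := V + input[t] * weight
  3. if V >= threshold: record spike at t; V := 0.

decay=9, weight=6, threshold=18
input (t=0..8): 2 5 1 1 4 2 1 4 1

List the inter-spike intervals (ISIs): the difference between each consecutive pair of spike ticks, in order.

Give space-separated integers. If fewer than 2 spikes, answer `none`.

Answer: 3 3

Derivation:
t=0: input=2 -> V=12
t=1: input=5 -> V=0 FIRE
t=2: input=1 -> V=6
t=3: input=1 -> V=11
t=4: input=4 -> V=0 FIRE
t=5: input=2 -> V=12
t=6: input=1 -> V=16
t=7: input=4 -> V=0 FIRE
t=8: input=1 -> V=6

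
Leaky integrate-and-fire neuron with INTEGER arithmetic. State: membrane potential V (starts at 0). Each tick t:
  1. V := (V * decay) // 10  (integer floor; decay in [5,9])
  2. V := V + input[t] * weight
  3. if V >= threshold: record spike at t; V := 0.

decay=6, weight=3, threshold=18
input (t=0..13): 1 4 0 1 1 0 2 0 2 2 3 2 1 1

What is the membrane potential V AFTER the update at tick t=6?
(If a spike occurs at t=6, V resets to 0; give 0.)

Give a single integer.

Answer: 8

Derivation:
t=0: input=1 -> V=3
t=1: input=4 -> V=13
t=2: input=0 -> V=7
t=3: input=1 -> V=7
t=4: input=1 -> V=7
t=5: input=0 -> V=4
t=6: input=2 -> V=8
t=7: input=0 -> V=4
t=8: input=2 -> V=8
t=9: input=2 -> V=10
t=10: input=3 -> V=15
t=11: input=2 -> V=15
t=12: input=1 -> V=12
t=13: input=1 -> V=10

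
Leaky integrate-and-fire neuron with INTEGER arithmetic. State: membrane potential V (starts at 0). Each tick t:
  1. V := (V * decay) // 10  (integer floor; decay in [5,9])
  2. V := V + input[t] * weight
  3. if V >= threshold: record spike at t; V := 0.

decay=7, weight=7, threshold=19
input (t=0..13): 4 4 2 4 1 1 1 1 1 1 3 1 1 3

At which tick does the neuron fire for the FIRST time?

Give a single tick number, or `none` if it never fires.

t=0: input=4 -> V=0 FIRE
t=1: input=4 -> V=0 FIRE
t=2: input=2 -> V=14
t=3: input=4 -> V=0 FIRE
t=4: input=1 -> V=7
t=5: input=1 -> V=11
t=6: input=1 -> V=14
t=7: input=1 -> V=16
t=8: input=1 -> V=18
t=9: input=1 -> V=0 FIRE
t=10: input=3 -> V=0 FIRE
t=11: input=1 -> V=7
t=12: input=1 -> V=11
t=13: input=3 -> V=0 FIRE

Answer: 0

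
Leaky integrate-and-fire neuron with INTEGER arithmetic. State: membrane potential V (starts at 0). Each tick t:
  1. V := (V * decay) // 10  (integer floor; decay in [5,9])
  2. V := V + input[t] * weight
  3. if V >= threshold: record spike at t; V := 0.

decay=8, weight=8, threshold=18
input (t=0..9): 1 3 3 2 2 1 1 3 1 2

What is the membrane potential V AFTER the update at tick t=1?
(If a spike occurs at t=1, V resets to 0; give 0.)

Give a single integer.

t=0: input=1 -> V=8
t=1: input=3 -> V=0 FIRE
t=2: input=3 -> V=0 FIRE
t=3: input=2 -> V=16
t=4: input=2 -> V=0 FIRE
t=5: input=1 -> V=8
t=6: input=1 -> V=14
t=7: input=3 -> V=0 FIRE
t=8: input=1 -> V=8
t=9: input=2 -> V=0 FIRE

Answer: 0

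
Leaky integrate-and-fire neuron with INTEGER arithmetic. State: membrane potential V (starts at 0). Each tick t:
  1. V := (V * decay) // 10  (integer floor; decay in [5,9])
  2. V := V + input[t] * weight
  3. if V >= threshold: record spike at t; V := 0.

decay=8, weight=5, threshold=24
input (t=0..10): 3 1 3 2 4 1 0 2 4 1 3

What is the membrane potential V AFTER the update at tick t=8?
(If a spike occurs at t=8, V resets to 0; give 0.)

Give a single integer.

Answer: 0

Derivation:
t=0: input=3 -> V=15
t=1: input=1 -> V=17
t=2: input=3 -> V=0 FIRE
t=3: input=2 -> V=10
t=4: input=4 -> V=0 FIRE
t=5: input=1 -> V=5
t=6: input=0 -> V=4
t=7: input=2 -> V=13
t=8: input=4 -> V=0 FIRE
t=9: input=1 -> V=5
t=10: input=3 -> V=19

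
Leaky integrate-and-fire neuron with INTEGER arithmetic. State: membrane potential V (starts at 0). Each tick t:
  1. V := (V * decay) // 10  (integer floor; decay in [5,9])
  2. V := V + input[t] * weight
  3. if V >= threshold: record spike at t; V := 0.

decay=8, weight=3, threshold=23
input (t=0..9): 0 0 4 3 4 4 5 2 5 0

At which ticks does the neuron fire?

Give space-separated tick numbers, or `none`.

t=0: input=0 -> V=0
t=1: input=0 -> V=0
t=2: input=4 -> V=12
t=3: input=3 -> V=18
t=4: input=4 -> V=0 FIRE
t=5: input=4 -> V=12
t=6: input=5 -> V=0 FIRE
t=7: input=2 -> V=6
t=8: input=5 -> V=19
t=9: input=0 -> V=15

Answer: 4 6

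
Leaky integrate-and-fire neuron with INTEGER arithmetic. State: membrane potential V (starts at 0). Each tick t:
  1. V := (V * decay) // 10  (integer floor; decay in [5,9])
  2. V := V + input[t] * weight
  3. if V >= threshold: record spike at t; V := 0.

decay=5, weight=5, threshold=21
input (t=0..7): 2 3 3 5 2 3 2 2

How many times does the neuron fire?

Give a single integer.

Answer: 2

Derivation:
t=0: input=2 -> V=10
t=1: input=3 -> V=20
t=2: input=3 -> V=0 FIRE
t=3: input=5 -> V=0 FIRE
t=4: input=2 -> V=10
t=5: input=3 -> V=20
t=6: input=2 -> V=20
t=7: input=2 -> V=20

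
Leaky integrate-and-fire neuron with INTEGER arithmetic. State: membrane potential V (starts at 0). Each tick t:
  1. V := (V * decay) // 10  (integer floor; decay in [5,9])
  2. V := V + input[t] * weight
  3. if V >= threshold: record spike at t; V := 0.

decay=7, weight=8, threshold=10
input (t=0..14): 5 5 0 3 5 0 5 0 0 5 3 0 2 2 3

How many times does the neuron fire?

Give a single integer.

Answer: 10

Derivation:
t=0: input=5 -> V=0 FIRE
t=1: input=5 -> V=0 FIRE
t=2: input=0 -> V=0
t=3: input=3 -> V=0 FIRE
t=4: input=5 -> V=0 FIRE
t=5: input=0 -> V=0
t=6: input=5 -> V=0 FIRE
t=7: input=0 -> V=0
t=8: input=0 -> V=0
t=9: input=5 -> V=0 FIRE
t=10: input=3 -> V=0 FIRE
t=11: input=0 -> V=0
t=12: input=2 -> V=0 FIRE
t=13: input=2 -> V=0 FIRE
t=14: input=3 -> V=0 FIRE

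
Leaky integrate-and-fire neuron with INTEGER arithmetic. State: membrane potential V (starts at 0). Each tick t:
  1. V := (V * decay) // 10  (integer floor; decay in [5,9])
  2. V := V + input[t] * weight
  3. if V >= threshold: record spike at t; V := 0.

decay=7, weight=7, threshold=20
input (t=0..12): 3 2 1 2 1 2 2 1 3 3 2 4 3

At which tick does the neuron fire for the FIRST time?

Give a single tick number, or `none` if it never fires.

t=0: input=3 -> V=0 FIRE
t=1: input=2 -> V=14
t=2: input=1 -> V=16
t=3: input=2 -> V=0 FIRE
t=4: input=1 -> V=7
t=5: input=2 -> V=18
t=6: input=2 -> V=0 FIRE
t=7: input=1 -> V=7
t=8: input=3 -> V=0 FIRE
t=9: input=3 -> V=0 FIRE
t=10: input=2 -> V=14
t=11: input=4 -> V=0 FIRE
t=12: input=3 -> V=0 FIRE

Answer: 0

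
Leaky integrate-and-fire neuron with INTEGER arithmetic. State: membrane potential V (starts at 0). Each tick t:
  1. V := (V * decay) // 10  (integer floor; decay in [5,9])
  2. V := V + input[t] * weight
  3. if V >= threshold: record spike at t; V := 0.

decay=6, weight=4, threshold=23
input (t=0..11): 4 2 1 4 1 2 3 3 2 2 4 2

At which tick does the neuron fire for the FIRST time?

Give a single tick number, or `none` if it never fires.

t=0: input=4 -> V=16
t=1: input=2 -> V=17
t=2: input=1 -> V=14
t=3: input=4 -> V=0 FIRE
t=4: input=1 -> V=4
t=5: input=2 -> V=10
t=6: input=3 -> V=18
t=7: input=3 -> V=22
t=8: input=2 -> V=21
t=9: input=2 -> V=20
t=10: input=4 -> V=0 FIRE
t=11: input=2 -> V=8

Answer: 3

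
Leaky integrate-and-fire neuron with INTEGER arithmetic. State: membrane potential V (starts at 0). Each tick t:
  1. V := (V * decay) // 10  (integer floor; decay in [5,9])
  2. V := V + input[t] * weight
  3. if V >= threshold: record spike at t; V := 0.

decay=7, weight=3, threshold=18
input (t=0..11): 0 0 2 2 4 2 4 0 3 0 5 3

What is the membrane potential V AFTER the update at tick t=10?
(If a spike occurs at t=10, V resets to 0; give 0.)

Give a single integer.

Answer: 0

Derivation:
t=0: input=0 -> V=0
t=1: input=0 -> V=0
t=2: input=2 -> V=6
t=3: input=2 -> V=10
t=4: input=4 -> V=0 FIRE
t=5: input=2 -> V=6
t=6: input=4 -> V=16
t=7: input=0 -> V=11
t=8: input=3 -> V=16
t=9: input=0 -> V=11
t=10: input=5 -> V=0 FIRE
t=11: input=3 -> V=9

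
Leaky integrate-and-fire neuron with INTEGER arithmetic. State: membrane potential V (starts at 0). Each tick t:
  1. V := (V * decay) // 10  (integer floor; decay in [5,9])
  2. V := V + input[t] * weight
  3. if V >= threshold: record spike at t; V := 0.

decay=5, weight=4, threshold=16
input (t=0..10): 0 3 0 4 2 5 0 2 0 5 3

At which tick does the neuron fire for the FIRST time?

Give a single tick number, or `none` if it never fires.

Answer: 3

Derivation:
t=0: input=0 -> V=0
t=1: input=3 -> V=12
t=2: input=0 -> V=6
t=3: input=4 -> V=0 FIRE
t=4: input=2 -> V=8
t=5: input=5 -> V=0 FIRE
t=6: input=0 -> V=0
t=7: input=2 -> V=8
t=8: input=0 -> V=4
t=9: input=5 -> V=0 FIRE
t=10: input=3 -> V=12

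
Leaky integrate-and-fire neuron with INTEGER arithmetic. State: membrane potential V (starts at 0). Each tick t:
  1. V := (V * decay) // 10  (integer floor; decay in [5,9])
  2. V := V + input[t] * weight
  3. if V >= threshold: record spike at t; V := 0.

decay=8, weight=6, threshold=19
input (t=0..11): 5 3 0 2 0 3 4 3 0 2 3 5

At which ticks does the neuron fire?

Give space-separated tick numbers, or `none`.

Answer: 0 3 6 9 11

Derivation:
t=0: input=5 -> V=0 FIRE
t=1: input=3 -> V=18
t=2: input=0 -> V=14
t=3: input=2 -> V=0 FIRE
t=4: input=0 -> V=0
t=5: input=3 -> V=18
t=6: input=4 -> V=0 FIRE
t=7: input=3 -> V=18
t=8: input=0 -> V=14
t=9: input=2 -> V=0 FIRE
t=10: input=3 -> V=18
t=11: input=5 -> V=0 FIRE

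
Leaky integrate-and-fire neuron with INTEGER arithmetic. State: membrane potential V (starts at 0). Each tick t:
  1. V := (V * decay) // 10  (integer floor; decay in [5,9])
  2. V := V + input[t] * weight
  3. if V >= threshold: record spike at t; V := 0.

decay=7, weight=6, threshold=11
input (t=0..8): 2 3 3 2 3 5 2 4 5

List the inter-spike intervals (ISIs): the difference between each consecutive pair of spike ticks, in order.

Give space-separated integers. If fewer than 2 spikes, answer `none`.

t=0: input=2 -> V=0 FIRE
t=1: input=3 -> V=0 FIRE
t=2: input=3 -> V=0 FIRE
t=3: input=2 -> V=0 FIRE
t=4: input=3 -> V=0 FIRE
t=5: input=5 -> V=0 FIRE
t=6: input=2 -> V=0 FIRE
t=7: input=4 -> V=0 FIRE
t=8: input=5 -> V=0 FIRE

Answer: 1 1 1 1 1 1 1 1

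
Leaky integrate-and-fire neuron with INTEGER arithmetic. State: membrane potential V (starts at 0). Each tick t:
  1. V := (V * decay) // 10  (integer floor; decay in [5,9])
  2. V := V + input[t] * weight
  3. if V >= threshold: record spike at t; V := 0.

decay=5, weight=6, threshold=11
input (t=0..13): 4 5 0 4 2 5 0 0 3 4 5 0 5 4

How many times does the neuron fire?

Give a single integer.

Answer: 10

Derivation:
t=0: input=4 -> V=0 FIRE
t=1: input=5 -> V=0 FIRE
t=2: input=0 -> V=0
t=3: input=4 -> V=0 FIRE
t=4: input=2 -> V=0 FIRE
t=5: input=5 -> V=0 FIRE
t=6: input=0 -> V=0
t=7: input=0 -> V=0
t=8: input=3 -> V=0 FIRE
t=9: input=4 -> V=0 FIRE
t=10: input=5 -> V=0 FIRE
t=11: input=0 -> V=0
t=12: input=5 -> V=0 FIRE
t=13: input=4 -> V=0 FIRE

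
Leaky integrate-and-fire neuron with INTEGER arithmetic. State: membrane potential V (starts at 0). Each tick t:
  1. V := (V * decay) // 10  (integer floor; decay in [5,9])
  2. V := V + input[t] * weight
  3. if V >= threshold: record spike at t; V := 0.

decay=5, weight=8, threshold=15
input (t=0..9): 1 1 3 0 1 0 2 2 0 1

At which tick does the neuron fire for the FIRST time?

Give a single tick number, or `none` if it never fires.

Answer: 2

Derivation:
t=0: input=1 -> V=8
t=1: input=1 -> V=12
t=2: input=3 -> V=0 FIRE
t=3: input=0 -> V=0
t=4: input=1 -> V=8
t=5: input=0 -> V=4
t=6: input=2 -> V=0 FIRE
t=7: input=2 -> V=0 FIRE
t=8: input=0 -> V=0
t=9: input=1 -> V=8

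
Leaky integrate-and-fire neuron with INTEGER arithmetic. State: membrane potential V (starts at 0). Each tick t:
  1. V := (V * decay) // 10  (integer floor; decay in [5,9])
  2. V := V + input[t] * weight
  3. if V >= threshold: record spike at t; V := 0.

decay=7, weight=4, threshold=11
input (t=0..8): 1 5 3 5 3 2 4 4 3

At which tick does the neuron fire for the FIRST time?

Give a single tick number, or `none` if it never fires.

Answer: 1

Derivation:
t=0: input=1 -> V=4
t=1: input=5 -> V=0 FIRE
t=2: input=3 -> V=0 FIRE
t=3: input=5 -> V=0 FIRE
t=4: input=3 -> V=0 FIRE
t=5: input=2 -> V=8
t=6: input=4 -> V=0 FIRE
t=7: input=4 -> V=0 FIRE
t=8: input=3 -> V=0 FIRE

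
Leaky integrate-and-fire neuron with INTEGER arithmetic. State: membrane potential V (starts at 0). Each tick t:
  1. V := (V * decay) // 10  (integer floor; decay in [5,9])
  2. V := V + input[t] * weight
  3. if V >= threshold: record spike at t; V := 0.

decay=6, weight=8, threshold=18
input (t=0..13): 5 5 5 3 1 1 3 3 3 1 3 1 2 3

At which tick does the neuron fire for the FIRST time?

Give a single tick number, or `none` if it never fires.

Answer: 0

Derivation:
t=0: input=5 -> V=0 FIRE
t=1: input=5 -> V=0 FIRE
t=2: input=5 -> V=0 FIRE
t=3: input=3 -> V=0 FIRE
t=4: input=1 -> V=8
t=5: input=1 -> V=12
t=6: input=3 -> V=0 FIRE
t=7: input=3 -> V=0 FIRE
t=8: input=3 -> V=0 FIRE
t=9: input=1 -> V=8
t=10: input=3 -> V=0 FIRE
t=11: input=1 -> V=8
t=12: input=2 -> V=0 FIRE
t=13: input=3 -> V=0 FIRE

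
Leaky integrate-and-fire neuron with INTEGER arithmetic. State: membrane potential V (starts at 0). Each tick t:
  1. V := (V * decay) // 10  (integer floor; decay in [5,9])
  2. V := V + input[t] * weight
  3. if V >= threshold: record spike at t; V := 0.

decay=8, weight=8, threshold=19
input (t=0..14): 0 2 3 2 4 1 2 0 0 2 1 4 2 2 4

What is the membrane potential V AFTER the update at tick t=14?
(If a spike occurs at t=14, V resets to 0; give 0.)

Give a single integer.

t=0: input=0 -> V=0
t=1: input=2 -> V=16
t=2: input=3 -> V=0 FIRE
t=3: input=2 -> V=16
t=4: input=4 -> V=0 FIRE
t=5: input=1 -> V=8
t=6: input=2 -> V=0 FIRE
t=7: input=0 -> V=0
t=8: input=0 -> V=0
t=9: input=2 -> V=16
t=10: input=1 -> V=0 FIRE
t=11: input=4 -> V=0 FIRE
t=12: input=2 -> V=16
t=13: input=2 -> V=0 FIRE
t=14: input=4 -> V=0 FIRE

Answer: 0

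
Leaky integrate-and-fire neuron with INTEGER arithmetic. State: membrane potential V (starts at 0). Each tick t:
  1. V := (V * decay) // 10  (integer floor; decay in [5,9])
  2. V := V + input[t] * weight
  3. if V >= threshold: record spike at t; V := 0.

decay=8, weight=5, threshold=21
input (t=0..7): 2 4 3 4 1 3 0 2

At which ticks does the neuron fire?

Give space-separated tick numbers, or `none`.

Answer: 1 3 7

Derivation:
t=0: input=2 -> V=10
t=1: input=4 -> V=0 FIRE
t=2: input=3 -> V=15
t=3: input=4 -> V=0 FIRE
t=4: input=1 -> V=5
t=5: input=3 -> V=19
t=6: input=0 -> V=15
t=7: input=2 -> V=0 FIRE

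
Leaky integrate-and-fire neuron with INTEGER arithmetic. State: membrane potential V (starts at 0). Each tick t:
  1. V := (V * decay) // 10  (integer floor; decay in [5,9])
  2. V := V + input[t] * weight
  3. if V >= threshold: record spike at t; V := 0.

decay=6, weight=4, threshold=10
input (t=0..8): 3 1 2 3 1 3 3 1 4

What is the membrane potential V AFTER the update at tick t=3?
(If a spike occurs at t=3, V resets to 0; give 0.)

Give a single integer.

Answer: 0

Derivation:
t=0: input=3 -> V=0 FIRE
t=1: input=1 -> V=4
t=2: input=2 -> V=0 FIRE
t=3: input=3 -> V=0 FIRE
t=4: input=1 -> V=4
t=5: input=3 -> V=0 FIRE
t=6: input=3 -> V=0 FIRE
t=7: input=1 -> V=4
t=8: input=4 -> V=0 FIRE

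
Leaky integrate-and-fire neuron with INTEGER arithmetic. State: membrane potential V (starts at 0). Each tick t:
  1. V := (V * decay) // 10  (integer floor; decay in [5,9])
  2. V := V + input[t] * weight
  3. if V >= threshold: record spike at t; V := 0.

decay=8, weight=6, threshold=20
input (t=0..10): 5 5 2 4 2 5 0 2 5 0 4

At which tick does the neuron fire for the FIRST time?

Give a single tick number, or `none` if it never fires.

t=0: input=5 -> V=0 FIRE
t=1: input=5 -> V=0 FIRE
t=2: input=2 -> V=12
t=3: input=4 -> V=0 FIRE
t=4: input=2 -> V=12
t=5: input=5 -> V=0 FIRE
t=6: input=0 -> V=0
t=7: input=2 -> V=12
t=8: input=5 -> V=0 FIRE
t=9: input=0 -> V=0
t=10: input=4 -> V=0 FIRE

Answer: 0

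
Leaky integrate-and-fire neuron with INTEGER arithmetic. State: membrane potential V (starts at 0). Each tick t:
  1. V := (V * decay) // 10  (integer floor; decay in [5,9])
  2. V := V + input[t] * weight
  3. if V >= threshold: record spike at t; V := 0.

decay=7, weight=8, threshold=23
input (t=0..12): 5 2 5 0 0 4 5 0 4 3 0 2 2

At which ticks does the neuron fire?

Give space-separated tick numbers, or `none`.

t=0: input=5 -> V=0 FIRE
t=1: input=2 -> V=16
t=2: input=5 -> V=0 FIRE
t=3: input=0 -> V=0
t=4: input=0 -> V=0
t=5: input=4 -> V=0 FIRE
t=6: input=5 -> V=0 FIRE
t=7: input=0 -> V=0
t=8: input=4 -> V=0 FIRE
t=9: input=3 -> V=0 FIRE
t=10: input=0 -> V=0
t=11: input=2 -> V=16
t=12: input=2 -> V=0 FIRE

Answer: 0 2 5 6 8 9 12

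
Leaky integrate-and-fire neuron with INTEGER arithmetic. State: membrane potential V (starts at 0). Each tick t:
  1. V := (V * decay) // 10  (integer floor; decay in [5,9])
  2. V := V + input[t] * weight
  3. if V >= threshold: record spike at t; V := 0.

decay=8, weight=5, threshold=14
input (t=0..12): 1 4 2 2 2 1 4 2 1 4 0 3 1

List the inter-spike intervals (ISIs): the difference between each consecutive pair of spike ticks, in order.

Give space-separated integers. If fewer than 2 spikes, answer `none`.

Answer: 2 3 3 2

Derivation:
t=0: input=1 -> V=5
t=1: input=4 -> V=0 FIRE
t=2: input=2 -> V=10
t=3: input=2 -> V=0 FIRE
t=4: input=2 -> V=10
t=5: input=1 -> V=13
t=6: input=4 -> V=0 FIRE
t=7: input=2 -> V=10
t=8: input=1 -> V=13
t=9: input=4 -> V=0 FIRE
t=10: input=0 -> V=0
t=11: input=3 -> V=0 FIRE
t=12: input=1 -> V=5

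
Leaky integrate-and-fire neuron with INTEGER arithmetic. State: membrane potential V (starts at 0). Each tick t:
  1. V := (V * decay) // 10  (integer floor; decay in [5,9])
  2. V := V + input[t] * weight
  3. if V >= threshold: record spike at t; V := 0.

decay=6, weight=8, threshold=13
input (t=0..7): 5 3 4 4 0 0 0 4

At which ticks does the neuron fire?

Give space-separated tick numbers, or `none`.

t=0: input=5 -> V=0 FIRE
t=1: input=3 -> V=0 FIRE
t=2: input=4 -> V=0 FIRE
t=3: input=4 -> V=0 FIRE
t=4: input=0 -> V=0
t=5: input=0 -> V=0
t=6: input=0 -> V=0
t=7: input=4 -> V=0 FIRE

Answer: 0 1 2 3 7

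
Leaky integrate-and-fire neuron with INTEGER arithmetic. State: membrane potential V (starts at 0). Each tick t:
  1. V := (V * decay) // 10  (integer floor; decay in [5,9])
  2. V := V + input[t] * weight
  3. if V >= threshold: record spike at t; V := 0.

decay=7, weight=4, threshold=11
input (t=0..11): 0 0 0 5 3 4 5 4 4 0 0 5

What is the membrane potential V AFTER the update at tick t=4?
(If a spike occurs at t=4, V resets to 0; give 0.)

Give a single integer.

t=0: input=0 -> V=0
t=1: input=0 -> V=0
t=2: input=0 -> V=0
t=3: input=5 -> V=0 FIRE
t=4: input=3 -> V=0 FIRE
t=5: input=4 -> V=0 FIRE
t=6: input=5 -> V=0 FIRE
t=7: input=4 -> V=0 FIRE
t=8: input=4 -> V=0 FIRE
t=9: input=0 -> V=0
t=10: input=0 -> V=0
t=11: input=5 -> V=0 FIRE

Answer: 0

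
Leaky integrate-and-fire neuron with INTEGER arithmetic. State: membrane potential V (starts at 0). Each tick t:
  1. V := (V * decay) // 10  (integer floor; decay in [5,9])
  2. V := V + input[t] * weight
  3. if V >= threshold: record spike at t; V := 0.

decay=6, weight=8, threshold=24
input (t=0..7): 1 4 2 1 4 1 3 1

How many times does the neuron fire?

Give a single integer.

t=0: input=1 -> V=8
t=1: input=4 -> V=0 FIRE
t=2: input=2 -> V=16
t=3: input=1 -> V=17
t=4: input=4 -> V=0 FIRE
t=5: input=1 -> V=8
t=6: input=3 -> V=0 FIRE
t=7: input=1 -> V=8

Answer: 3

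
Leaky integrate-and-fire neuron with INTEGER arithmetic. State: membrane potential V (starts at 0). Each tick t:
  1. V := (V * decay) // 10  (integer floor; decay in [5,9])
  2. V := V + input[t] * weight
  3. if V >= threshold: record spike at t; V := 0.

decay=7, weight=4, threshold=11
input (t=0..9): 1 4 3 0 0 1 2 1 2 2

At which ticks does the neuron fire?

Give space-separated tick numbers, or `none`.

t=0: input=1 -> V=4
t=1: input=4 -> V=0 FIRE
t=2: input=3 -> V=0 FIRE
t=3: input=0 -> V=0
t=4: input=0 -> V=0
t=5: input=1 -> V=4
t=6: input=2 -> V=10
t=7: input=1 -> V=0 FIRE
t=8: input=2 -> V=8
t=9: input=2 -> V=0 FIRE

Answer: 1 2 7 9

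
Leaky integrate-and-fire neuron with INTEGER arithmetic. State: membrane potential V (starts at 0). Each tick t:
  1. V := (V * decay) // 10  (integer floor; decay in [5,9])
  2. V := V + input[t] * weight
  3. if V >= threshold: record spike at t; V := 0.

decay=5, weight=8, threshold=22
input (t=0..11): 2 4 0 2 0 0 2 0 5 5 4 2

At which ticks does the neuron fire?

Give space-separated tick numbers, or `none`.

t=0: input=2 -> V=16
t=1: input=4 -> V=0 FIRE
t=2: input=0 -> V=0
t=3: input=2 -> V=16
t=4: input=0 -> V=8
t=5: input=0 -> V=4
t=6: input=2 -> V=18
t=7: input=0 -> V=9
t=8: input=5 -> V=0 FIRE
t=9: input=5 -> V=0 FIRE
t=10: input=4 -> V=0 FIRE
t=11: input=2 -> V=16

Answer: 1 8 9 10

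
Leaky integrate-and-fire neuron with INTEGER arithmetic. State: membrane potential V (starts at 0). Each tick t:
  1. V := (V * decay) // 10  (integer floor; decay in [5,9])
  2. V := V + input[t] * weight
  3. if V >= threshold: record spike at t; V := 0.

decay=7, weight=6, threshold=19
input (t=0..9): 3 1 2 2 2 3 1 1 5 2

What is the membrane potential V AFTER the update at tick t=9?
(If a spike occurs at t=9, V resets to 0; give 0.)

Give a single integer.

Answer: 12

Derivation:
t=0: input=3 -> V=18
t=1: input=1 -> V=18
t=2: input=2 -> V=0 FIRE
t=3: input=2 -> V=12
t=4: input=2 -> V=0 FIRE
t=5: input=3 -> V=18
t=6: input=1 -> V=18
t=7: input=1 -> V=18
t=8: input=5 -> V=0 FIRE
t=9: input=2 -> V=12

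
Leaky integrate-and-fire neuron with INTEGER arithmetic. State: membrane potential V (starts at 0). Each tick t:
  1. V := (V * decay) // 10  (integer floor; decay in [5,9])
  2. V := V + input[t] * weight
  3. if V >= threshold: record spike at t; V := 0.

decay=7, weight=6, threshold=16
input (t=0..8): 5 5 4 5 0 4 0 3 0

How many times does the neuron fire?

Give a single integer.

Answer: 6

Derivation:
t=0: input=5 -> V=0 FIRE
t=1: input=5 -> V=0 FIRE
t=2: input=4 -> V=0 FIRE
t=3: input=5 -> V=0 FIRE
t=4: input=0 -> V=0
t=5: input=4 -> V=0 FIRE
t=6: input=0 -> V=0
t=7: input=3 -> V=0 FIRE
t=8: input=0 -> V=0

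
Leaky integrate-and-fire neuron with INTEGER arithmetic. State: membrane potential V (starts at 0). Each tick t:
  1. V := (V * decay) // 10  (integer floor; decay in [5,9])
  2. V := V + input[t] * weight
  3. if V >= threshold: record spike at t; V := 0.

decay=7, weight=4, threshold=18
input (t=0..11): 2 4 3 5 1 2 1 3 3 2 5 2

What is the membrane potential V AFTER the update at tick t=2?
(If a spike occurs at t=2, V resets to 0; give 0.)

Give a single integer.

t=0: input=2 -> V=8
t=1: input=4 -> V=0 FIRE
t=2: input=3 -> V=12
t=3: input=5 -> V=0 FIRE
t=4: input=1 -> V=4
t=5: input=2 -> V=10
t=6: input=1 -> V=11
t=7: input=3 -> V=0 FIRE
t=8: input=3 -> V=12
t=9: input=2 -> V=16
t=10: input=5 -> V=0 FIRE
t=11: input=2 -> V=8

Answer: 12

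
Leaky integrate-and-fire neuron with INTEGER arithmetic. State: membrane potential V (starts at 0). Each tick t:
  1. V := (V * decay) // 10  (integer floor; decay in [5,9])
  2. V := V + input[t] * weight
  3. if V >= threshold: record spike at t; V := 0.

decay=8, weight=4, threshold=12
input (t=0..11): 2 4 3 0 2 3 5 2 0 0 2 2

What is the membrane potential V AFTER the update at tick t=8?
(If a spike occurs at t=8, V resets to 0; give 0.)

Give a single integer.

t=0: input=2 -> V=8
t=1: input=4 -> V=0 FIRE
t=2: input=3 -> V=0 FIRE
t=3: input=0 -> V=0
t=4: input=2 -> V=8
t=5: input=3 -> V=0 FIRE
t=6: input=5 -> V=0 FIRE
t=7: input=2 -> V=8
t=8: input=0 -> V=6
t=9: input=0 -> V=4
t=10: input=2 -> V=11
t=11: input=2 -> V=0 FIRE

Answer: 6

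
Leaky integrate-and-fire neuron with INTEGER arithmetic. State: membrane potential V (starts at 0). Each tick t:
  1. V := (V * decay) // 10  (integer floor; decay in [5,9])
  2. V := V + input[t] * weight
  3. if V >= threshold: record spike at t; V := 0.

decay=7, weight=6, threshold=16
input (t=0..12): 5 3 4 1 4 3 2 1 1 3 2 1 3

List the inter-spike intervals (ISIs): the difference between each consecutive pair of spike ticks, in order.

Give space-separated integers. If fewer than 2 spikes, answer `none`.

Answer: 1 1 2 1 4 3

Derivation:
t=0: input=5 -> V=0 FIRE
t=1: input=3 -> V=0 FIRE
t=2: input=4 -> V=0 FIRE
t=3: input=1 -> V=6
t=4: input=4 -> V=0 FIRE
t=5: input=3 -> V=0 FIRE
t=6: input=2 -> V=12
t=7: input=1 -> V=14
t=8: input=1 -> V=15
t=9: input=3 -> V=0 FIRE
t=10: input=2 -> V=12
t=11: input=1 -> V=14
t=12: input=3 -> V=0 FIRE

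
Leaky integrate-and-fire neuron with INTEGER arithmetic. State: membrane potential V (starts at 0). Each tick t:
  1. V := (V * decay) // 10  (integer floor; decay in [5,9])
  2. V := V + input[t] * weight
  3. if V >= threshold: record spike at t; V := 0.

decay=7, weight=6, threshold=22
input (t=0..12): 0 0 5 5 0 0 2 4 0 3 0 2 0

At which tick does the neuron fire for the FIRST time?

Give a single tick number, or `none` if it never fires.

t=0: input=0 -> V=0
t=1: input=0 -> V=0
t=2: input=5 -> V=0 FIRE
t=3: input=5 -> V=0 FIRE
t=4: input=0 -> V=0
t=5: input=0 -> V=0
t=6: input=2 -> V=12
t=7: input=4 -> V=0 FIRE
t=8: input=0 -> V=0
t=9: input=3 -> V=18
t=10: input=0 -> V=12
t=11: input=2 -> V=20
t=12: input=0 -> V=14

Answer: 2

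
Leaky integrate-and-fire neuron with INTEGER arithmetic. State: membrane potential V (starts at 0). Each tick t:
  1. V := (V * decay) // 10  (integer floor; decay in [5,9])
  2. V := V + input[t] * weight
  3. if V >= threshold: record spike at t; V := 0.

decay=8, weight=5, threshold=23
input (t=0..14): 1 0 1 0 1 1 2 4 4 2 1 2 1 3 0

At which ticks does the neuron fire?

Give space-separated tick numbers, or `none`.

Answer: 7 9 13

Derivation:
t=0: input=1 -> V=5
t=1: input=0 -> V=4
t=2: input=1 -> V=8
t=3: input=0 -> V=6
t=4: input=1 -> V=9
t=5: input=1 -> V=12
t=6: input=2 -> V=19
t=7: input=4 -> V=0 FIRE
t=8: input=4 -> V=20
t=9: input=2 -> V=0 FIRE
t=10: input=1 -> V=5
t=11: input=2 -> V=14
t=12: input=1 -> V=16
t=13: input=3 -> V=0 FIRE
t=14: input=0 -> V=0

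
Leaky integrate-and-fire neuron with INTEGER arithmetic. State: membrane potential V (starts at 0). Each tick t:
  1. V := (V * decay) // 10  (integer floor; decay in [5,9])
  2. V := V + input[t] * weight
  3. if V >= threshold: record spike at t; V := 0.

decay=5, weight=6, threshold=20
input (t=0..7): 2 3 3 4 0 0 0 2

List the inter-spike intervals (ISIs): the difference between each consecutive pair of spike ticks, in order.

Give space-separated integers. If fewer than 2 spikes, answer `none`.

t=0: input=2 -> V=12
t=1: input=3 -> V=0 FIRE
t=2: input=3 -> V=18
t=3: input=4 -> V=0 FIRE
t=4: input=0 -> V=0
t=5: input=0 -> V=0
t=6: input=0 -> V=0
t=7: input=2 -> V=12

Answer: 2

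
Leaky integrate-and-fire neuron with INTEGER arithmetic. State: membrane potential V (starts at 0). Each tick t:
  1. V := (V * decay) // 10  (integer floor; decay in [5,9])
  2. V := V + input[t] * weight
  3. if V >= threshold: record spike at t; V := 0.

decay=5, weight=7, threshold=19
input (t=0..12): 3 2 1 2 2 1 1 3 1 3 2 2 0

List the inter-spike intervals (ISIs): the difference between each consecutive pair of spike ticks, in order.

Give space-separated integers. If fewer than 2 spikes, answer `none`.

Answer: 3 4 2 2

Derivation:
t=0: input=3 -> V=0 FIRE
t=1: input=2 -> V=14
t=2: input=1 -> V=14
t=3: input=2 -> V=0 FIRE
t=4: input=2 -> V=14
t=5: input=1 -> V=14
t=6: input=1 -> V=14
t=7: input=3 -> V=0 FIRE
t=8: input=1 -> V=7
t=9: input=3 -> V=0 FIRE
t=10: input=2 -> V=14
t=11: input=2 -> V=0 FIRE
t=12: input=0 -> V=0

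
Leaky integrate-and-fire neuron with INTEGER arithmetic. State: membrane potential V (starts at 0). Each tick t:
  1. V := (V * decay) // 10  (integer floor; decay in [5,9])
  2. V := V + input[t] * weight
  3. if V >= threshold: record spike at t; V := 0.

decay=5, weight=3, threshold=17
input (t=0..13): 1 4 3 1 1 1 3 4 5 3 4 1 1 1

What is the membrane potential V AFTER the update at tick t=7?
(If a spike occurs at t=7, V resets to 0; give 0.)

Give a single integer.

Answer: 0

Derivation:
t=0: input=1 -> V=3
t=1: input=4 -> V=13
t=2: input=3 -> V=15
t=3: input=1 -> V=10
t=4: input=1 -> V=8
t=5: input=1 -> V=7
t=6: input=3 -> V=12
t=7: input=4 -> V=0 FIRE
t=8: input=5 -> V=15
t=9: input=3 -> V=16
t=10: input=4 -> V=0 FIRE
t=11: input=1 -> V=3
t=12: input=1 -> V=4
t=13: input=1 -> V=5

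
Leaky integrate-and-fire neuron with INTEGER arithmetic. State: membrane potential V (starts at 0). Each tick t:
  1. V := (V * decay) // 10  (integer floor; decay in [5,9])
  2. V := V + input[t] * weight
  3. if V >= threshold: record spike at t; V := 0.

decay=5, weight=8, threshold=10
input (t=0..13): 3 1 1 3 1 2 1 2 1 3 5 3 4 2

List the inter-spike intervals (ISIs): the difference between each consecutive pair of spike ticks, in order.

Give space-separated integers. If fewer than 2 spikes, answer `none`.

t=0: input=3 -> V=0 FIRE
t=1: input=1 -> V=8
t=2: input=1 -> V=0 FIRE
t=3: input=3 -> V=0 FIRE
t=4: input=1 -> V=8
t=5: input=2 -> V=0 FIRE
t=6: input=1 -> V=8
t=7: input=2 -> V=0 FIRE
t=8: input=1 -> V=8
t=9: input=3 -> V=0 FIRE
t=10: input=5 -> V=0 FIRE
t=11: input=3 -> V=0 FIRE
t=12: input=4 -> V=0 FIRE
t=13: input=2 -> V=0 FIRE

Answer: 2 1 2 2 2 1 1 1 1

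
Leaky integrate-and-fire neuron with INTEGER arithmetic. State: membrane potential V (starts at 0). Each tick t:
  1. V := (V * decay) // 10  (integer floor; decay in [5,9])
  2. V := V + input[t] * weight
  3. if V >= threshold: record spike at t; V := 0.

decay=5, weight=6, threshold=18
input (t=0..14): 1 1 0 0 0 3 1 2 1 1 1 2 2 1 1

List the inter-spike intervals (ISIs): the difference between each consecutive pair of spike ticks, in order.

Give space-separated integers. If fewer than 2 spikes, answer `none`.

Answer: 6

Derivation:
t=0: input=1 -> V=6
t=1: input=1 -> V=9
t=2: input=0 -> V=4
t=3: input=0 -> V=2
t=4: input=0 -> V=1
t=5: input=3 -> V=0 FIRE
t=6: input=1 -> V=6
t=7: input=2 -> V=15
t=8: input=1 -> V=13
t=9: input=1 -> V=12
t=10: input=1 -> V=12
t=11: input=2 -> V=0 FIRE
t=12: input=2 -> V=12
t=13: input=1 -> V=12
t=14: input=1 -> V=12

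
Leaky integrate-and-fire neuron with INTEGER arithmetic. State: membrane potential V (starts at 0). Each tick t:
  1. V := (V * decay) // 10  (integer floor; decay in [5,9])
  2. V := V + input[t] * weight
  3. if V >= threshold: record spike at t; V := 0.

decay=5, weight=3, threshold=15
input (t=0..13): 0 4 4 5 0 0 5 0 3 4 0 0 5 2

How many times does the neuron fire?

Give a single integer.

Answer: 5

Derivation:
t=0: input=0 -> V=0
t=1: input=4 -> V=12
t=2: input=4 -> V=0 FIRE
t=3: input=5 -> V=0 FIRE
t=4: input=0 -> V=0
t=5: input=0 -> V=0
t=6: input=5 -> V=0 FIRE
t=7: input=0 -> V=0
t=8: input=3 -> V=9
t=9: input=4 -> V=0 FIRE
t=10: input=0 -> V=0
t=11: input=0 -> V=0
t=12: input=5 -> V=0 FIRE
t=13: input=2 -> V=6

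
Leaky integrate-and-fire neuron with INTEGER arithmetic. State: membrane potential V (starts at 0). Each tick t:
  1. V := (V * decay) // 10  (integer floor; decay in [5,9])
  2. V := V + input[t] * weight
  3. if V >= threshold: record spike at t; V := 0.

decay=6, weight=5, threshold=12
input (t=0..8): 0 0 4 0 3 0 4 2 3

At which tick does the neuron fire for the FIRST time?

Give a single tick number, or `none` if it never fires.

t=0: input=0 -> V=0
t=1: input=0 -> V=0
t=2: input=4 -> V=0 FIRE
t=3: input=0 -> V=0
t=4: input=3 -> V=0 FIRE
t=5: input=0 -> V=0
t=6: input=4 -> V=0 FIRE
t=7: input=2 -> V=10
t=8: input=3 -> V=0 FIRE

Answer: 2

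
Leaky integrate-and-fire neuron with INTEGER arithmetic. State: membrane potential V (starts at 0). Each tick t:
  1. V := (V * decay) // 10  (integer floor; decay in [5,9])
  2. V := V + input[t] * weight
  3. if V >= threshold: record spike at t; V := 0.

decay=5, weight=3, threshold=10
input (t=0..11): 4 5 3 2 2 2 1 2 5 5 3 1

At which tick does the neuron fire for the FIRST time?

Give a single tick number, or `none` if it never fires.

Answer: 0

Derivation:
t=0: input=4 -> V=0 FIRE
t=1: input=5 -> V=0 FIRE
t=2: input=3 -> V=9
t=3: input=2 -> V=0 FIRE
t=4: input=2 -> V=6
t=5: input=2 -> V=9
t=6: input=1 -> V=7
t=7: input=2 -> V=9
t=8: input=5 -> V=0 FIRE
t=9: input=5 -> V=0 FIRE
t=10: input=3 -> V=9
t=11: input=1 -> V=7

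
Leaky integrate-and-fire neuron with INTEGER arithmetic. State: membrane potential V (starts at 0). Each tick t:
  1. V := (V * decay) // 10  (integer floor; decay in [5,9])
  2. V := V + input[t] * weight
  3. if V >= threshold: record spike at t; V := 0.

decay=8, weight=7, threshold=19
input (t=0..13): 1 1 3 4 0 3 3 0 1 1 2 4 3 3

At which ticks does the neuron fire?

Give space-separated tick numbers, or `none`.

t=0: input=1 -> V=7
t=1: input=1 -> V=12
t=2: input=3 -> V=0 FIRE
t=3: input=4 -> V=0 FIRE
t=4: input=0 -> V=0
t=5: input=3 -> V=0 FIRE
t=6: input=3 -> V=0 FIRE
t=7: input=0 -> V=0
t=8: input=1 -> V=7
t=9: input=1 -> V=12
t=10: input=2 -> V=0 FIRE
t=11: input=4 -> V=0 FIRE
t=12: input=3 -> V=0 FIRE
t=13: input=3 -> V=0 FIRE

Answer: 2 3 5 6 10 11 12 13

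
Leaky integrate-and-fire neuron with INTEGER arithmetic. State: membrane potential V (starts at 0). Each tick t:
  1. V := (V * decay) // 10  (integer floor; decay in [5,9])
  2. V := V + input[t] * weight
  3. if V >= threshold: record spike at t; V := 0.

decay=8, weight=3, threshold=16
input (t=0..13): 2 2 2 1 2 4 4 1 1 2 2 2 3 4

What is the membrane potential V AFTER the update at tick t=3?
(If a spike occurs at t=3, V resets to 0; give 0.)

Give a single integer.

t=0: input=2 -> V=6
t=1: input=2 -> V=10
t=2: input=2 -> V=14
t=3: input=1 -> V=14
t=4: input=2 -> V=0 FIRE
t=5: input=4 -> V=12
t=6: input=4 -> V=0 FIRE
t=7: input=1 -> V=3
t=8: input=1 -> V=5
t=9: input=2 -> V=10
t=10: input=2 -> V=14
t=11: input=2 -> V=0 FIRE
t=12: input=3 -> V=9
t=13: input=4 -> V=0 FIRE

Answer: 14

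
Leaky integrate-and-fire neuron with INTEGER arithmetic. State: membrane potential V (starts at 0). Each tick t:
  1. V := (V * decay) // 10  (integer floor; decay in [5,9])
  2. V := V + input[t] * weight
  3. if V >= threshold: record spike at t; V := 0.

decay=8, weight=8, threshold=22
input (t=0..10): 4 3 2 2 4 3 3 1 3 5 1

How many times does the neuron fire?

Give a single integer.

Answer: 8

Derivation:
t=0: input=4 -> V=0 FIRE
t=1: input=3 -> V=0 FIRE
t=2: input=2 -> V=16
t=3: input=2 -> V=0 FIRE
t=4: input=4 -> V=0 FIRE
t=5: input=3 -> V=0 FIRE
t=6: input=3 -> V=0 FIRE
t=7: input=1 -> V=8
t=8: input=3 -> V=0 FIRE
t=9: input=5 -> V=0 FIRE
t=10: input=1 -> V=8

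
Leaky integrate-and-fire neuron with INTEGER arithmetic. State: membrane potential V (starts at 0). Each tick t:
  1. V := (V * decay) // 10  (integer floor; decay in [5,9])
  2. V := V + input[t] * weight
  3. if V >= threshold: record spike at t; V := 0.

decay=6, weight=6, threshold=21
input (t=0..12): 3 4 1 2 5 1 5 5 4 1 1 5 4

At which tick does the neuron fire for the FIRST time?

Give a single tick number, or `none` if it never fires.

t=0: input=3 -> V=18
t=1: input=4 -> V=0 FIRE
t=2: input=1 -> V=6
t=3: input=2 -> V=15
t=4: input=5 -> V=0 FIRE
t=5: input=1 -> V=6
t=6: input=5 -> V=0 FIRE
t=7: input=5 -> V=0 FIRE
t=8: input=4 -> V=0 FIRE
t=9: input=1 -> V=6
t=10: input=1 -> V=9
t=11: input=5 -> V=0 FIRE
t=12: input=4 -> V=0 FIRE

Answer: 1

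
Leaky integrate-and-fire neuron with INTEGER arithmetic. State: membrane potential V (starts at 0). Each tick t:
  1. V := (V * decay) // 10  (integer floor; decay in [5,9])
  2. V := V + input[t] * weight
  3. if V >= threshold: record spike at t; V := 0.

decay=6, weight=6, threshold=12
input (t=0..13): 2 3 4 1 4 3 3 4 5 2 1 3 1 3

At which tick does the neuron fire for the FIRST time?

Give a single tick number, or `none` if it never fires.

Answer: 0

Derivation:
t=0: input=2 -> V=0 FIRE
t=1: input=3 -> V=0 FIRE
t=2: input=4 -> V=0 FIRE
t=3: input=1 -> V=6
t=4: input=4 -> V=0 FIRE
t=5: input=3 -> V=0 FIRE
t=6: input=3 -> V=0 FIRE
t=7: input=4 -> V=0 FIRE
t=8: input=5 -> V=0 FIRE
t=9: input=2 -> V=0 FIRE
t=10: input=1 -> V=6
t=11: input=3 -> V=0 FIRE
t=12: input=1 -> V=6
t=13: input=3 -> V=0 FIRE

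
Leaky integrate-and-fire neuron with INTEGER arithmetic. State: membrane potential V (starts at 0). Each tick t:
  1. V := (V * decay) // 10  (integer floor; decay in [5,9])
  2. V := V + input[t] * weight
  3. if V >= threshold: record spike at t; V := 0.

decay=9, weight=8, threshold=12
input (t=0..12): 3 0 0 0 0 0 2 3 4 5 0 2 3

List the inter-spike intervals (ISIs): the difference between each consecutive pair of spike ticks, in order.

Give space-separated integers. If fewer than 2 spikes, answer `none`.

Answer: 6 1 1 1 2 1

Derivation:
t=0: input=3 -> V=0 FIRE
t=1: input=0 -> V=0
t=2: input=0 -> V=0
t=3: input=0 -> V=0
t=4: input=0 -> V=0
t=5: input=0 -> V=0
t=6: input=2 -> V=0 FIRE
t=7: input=3 -> V=0 FIRE
t=8: input=4 -> V=0 FIRE
t=9: input=5 -> V=0 FIRE
t=10: input=0 -> V=0
t=11: input=2 -> V=0 FIRE
t=12: input=3 -> V=0 FIRE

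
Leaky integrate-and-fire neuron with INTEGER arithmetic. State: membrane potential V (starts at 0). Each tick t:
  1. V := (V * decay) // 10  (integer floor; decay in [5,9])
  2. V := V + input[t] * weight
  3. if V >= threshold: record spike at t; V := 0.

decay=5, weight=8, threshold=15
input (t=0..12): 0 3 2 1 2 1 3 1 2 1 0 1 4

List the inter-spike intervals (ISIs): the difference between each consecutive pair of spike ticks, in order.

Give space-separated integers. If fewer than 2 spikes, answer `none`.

t=0: input=0 -> V=0
t=1: input=3 -> V=0 FIRE
t=2: input=2 -> V=0 FIRE
t=3: input=1 -> V=8
t=4: input=2 -> V=0 FIRE
t=5: input=1 -> V=8
t=6: input=3 -> V=0 FIRE
t=7: input=1 -> V=8
t=8: input=2 -> V=0 FIRE
t=9: input=1 -> V=8
t=10: input=0 -> V=4
t=11: input=1 -> V=10
t=12: input=4 -> V=0 FIRE

Answer: 1 2 2 2 4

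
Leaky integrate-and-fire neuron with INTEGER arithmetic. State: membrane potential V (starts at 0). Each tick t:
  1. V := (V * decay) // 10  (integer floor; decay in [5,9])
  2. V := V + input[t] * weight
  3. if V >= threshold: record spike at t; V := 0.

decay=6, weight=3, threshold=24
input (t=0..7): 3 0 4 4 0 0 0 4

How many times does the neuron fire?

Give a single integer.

t=0: input=3 -> V=9
t=1: input=0 -> V=5
t=2: input=4 -> V=15
t=3: input=4 -> V=21
t=4: input=0 -> V=12
t=5: input=0 -> V=7
t=6: input=0 -> V=4
t=7: input=4 -> V=14

Answer: 0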